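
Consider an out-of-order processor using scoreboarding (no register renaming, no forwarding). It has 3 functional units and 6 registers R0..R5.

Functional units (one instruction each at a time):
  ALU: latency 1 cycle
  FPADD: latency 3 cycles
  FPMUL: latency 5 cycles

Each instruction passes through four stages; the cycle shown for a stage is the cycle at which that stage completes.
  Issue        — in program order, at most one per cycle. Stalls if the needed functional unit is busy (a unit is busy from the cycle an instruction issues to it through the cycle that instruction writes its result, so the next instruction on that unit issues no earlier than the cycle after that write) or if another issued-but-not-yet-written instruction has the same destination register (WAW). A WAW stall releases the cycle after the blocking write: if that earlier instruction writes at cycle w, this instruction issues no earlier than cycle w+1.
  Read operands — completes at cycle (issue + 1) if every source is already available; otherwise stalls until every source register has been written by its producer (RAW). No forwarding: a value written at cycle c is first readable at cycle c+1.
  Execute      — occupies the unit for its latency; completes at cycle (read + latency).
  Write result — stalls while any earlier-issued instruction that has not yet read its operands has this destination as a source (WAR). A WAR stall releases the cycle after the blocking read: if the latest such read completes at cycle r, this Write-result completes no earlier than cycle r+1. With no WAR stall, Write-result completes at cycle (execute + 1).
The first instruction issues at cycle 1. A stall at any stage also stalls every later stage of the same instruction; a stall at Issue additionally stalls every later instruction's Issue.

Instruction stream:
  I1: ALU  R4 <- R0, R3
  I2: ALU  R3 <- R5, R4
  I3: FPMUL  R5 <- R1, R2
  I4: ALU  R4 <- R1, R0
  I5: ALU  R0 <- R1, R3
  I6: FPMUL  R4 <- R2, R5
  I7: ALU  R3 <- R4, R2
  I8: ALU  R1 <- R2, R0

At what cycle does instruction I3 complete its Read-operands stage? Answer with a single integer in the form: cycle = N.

1) issue 1, read 2, done 3, write 4
2) issue 5, read 6, done 7, write 8  <struct: ALU busy until I1 writes@4>
3) issue 6, read 7, done 12, write 13
4) issue 9, read 10, done 11, write 12  <struct: ALU busy until I2 writes@8>
5) issue 13, read 14, done 15, write 16  <struct: ALU busy until I4 writes@12>
6) issue 14, read 15, done 20, write 21
7) issue 17, read 22, done 23, write 24  <struct: ALU busy until I5 writes@16 / RAW R4: wait I6 write@21>
8) issue 25, read 26, done 27, write 28  <struct: ALU busy until I7 writes@24>

cycle = 7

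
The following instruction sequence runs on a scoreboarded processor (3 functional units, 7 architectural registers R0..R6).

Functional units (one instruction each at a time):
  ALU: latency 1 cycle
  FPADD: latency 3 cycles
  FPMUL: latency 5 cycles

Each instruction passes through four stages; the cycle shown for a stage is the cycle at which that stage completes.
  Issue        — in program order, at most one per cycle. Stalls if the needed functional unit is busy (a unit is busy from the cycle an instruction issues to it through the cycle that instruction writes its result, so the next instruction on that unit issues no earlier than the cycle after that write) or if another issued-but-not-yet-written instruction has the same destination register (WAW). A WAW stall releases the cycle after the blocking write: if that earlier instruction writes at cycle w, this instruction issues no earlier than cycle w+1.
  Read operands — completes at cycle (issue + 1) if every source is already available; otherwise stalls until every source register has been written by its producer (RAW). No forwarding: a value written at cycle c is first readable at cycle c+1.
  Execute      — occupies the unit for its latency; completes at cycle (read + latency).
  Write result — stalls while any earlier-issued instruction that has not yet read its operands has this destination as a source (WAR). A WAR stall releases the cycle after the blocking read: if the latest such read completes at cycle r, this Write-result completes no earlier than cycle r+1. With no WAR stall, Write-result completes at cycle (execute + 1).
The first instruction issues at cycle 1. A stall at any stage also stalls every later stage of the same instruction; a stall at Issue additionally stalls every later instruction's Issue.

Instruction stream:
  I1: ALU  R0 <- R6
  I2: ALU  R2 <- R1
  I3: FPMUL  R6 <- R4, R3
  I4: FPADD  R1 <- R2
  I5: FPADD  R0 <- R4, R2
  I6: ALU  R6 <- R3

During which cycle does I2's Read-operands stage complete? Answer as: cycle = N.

t=1  I1→ALU
t=2  I1 RO
t=3  I1 EX
t=4  I1 WR R0
t=5  I2→ALU
t=6  I2 RO | I3→FPMUL
t=7  I2 EX | I3 RO | I4→FPADD
t=8  I2 WR R2
t=9  I4 RO
t=12  I3 EX | I4 EX
t=13  I3 WR R6 | I4 WR R1
t=14  I5→FPADD
t=15  I5 RO | I6→ALU
t=16  I6 RO
t=17  I6 EX
t=18  I5 EX | I6 WR R6
t=19  I5 WR R0

cycle = 6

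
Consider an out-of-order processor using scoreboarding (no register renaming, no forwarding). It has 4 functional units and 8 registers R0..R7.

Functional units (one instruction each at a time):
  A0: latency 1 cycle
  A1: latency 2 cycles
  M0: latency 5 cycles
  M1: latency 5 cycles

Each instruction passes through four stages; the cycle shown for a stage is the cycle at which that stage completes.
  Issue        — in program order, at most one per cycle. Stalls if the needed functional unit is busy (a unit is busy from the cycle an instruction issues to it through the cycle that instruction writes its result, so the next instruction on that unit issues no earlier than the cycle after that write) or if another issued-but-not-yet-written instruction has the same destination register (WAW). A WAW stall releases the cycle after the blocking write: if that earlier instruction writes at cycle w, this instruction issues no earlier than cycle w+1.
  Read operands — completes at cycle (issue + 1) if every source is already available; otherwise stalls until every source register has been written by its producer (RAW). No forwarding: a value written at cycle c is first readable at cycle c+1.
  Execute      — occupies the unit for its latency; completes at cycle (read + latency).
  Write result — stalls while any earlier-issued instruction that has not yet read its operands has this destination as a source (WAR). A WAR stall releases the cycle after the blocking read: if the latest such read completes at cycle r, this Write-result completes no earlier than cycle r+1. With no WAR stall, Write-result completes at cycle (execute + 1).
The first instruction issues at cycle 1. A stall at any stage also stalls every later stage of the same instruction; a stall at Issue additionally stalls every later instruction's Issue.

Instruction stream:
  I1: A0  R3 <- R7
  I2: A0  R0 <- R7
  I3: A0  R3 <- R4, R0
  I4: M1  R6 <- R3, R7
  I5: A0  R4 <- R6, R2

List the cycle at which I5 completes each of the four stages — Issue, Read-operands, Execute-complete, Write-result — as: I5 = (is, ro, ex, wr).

  I1 | 1 | 2 | 3 | 4
  I2 | 5 | 6 | 7 | 8   struct: A0 busy until I1 writes@4
  I3 | 9 | 10 | 11 | 12   struct: A0 busy until I2 writes@8
  I4 | 10 | 13 | 18 | 19   RAW R3: wait I3 write@12
  I5 | 13 | 20 | 21 | 22   struct: A0 busy until I3 writes@12 · RAW R6: wait I4 write@19

I5 = (13, 20, 21, 22)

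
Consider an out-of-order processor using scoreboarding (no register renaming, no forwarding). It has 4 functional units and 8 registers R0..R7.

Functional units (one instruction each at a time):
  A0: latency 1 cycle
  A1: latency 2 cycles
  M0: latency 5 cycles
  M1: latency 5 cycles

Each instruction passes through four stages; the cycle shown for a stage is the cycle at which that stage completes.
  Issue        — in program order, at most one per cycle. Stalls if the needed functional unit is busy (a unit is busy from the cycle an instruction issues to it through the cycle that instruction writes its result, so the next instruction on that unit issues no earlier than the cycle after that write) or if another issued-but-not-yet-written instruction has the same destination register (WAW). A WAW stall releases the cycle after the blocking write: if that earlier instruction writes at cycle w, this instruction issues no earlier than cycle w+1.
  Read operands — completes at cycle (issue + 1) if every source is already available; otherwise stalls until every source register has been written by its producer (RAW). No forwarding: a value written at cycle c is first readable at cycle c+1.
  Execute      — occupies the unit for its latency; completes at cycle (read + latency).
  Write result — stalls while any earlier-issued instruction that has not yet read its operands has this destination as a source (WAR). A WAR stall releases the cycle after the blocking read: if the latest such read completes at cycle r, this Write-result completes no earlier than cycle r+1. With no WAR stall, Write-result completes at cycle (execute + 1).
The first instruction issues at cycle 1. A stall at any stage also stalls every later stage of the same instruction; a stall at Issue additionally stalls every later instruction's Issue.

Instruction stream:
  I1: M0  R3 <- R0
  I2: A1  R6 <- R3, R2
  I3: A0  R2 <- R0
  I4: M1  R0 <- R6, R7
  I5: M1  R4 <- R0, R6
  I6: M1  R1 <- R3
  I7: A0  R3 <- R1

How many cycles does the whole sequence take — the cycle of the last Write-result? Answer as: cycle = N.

I1  is:1  ro:2  ex:7  wr:8
I2  is:2  ro:9  ex:11  wr:12  — RAW R3: wait I1 write@8
I3  is:3  ro:4  ex:5  wr:10  — WAR R2: wait I2 read@9
I4  is:4  ro:13  ex:18  wr:19  — RAW R6: wait I2 write@12
I5  is:20  ro:21  ex:26  wr:27  — struct: M1 busy until I4 writes@19
I6  is:28  ro:29  ex:34  wr:35  — struct: M1 busy until I5 writes@27
I7  is:29  ro:36  ex:37  wr:38  — RAW R1: wait I6 write@35

cycle = 38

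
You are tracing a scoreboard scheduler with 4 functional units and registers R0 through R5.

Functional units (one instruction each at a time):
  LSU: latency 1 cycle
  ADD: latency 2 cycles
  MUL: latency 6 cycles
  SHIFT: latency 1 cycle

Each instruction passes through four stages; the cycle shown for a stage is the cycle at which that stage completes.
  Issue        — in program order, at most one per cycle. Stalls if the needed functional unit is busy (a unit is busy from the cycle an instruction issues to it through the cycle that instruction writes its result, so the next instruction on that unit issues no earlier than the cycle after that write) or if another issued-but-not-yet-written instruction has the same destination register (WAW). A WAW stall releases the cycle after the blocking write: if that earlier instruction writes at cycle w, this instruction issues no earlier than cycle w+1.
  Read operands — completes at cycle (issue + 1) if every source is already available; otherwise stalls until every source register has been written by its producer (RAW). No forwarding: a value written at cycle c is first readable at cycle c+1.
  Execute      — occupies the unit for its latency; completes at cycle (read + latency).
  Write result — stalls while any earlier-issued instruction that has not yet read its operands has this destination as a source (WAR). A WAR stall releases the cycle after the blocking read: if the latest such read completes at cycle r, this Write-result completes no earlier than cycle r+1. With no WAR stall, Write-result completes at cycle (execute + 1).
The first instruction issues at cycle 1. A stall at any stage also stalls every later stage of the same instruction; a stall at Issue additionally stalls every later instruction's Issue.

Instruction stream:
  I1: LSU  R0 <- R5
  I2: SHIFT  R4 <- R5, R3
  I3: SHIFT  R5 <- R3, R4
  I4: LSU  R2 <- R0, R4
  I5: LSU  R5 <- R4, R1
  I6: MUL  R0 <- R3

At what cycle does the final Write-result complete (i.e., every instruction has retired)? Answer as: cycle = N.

[1] I1 dispatched to LSU
[2] I1 operands ready; I2 dispatched to SHIFT
[3] I1 complete; I2 operands ready
[4] R0←I1; I2 complete
[5] R4←I2
[6] I3 dispatched to SHIFT
[7] I3 operands ready; I4 dispatched to LSU
[8] I3 complete; I4 operands ready
[9] R5←I3; I4 complete
[10] R2←I4
[11] I5 dispatched to LSU
[12] I5 operands ready; I6 dispatched to MUL
[13] I5 complete; I6 operands ready
[14] R5←I5
[19] I6 complete
[20] R0←I6

cycle = 20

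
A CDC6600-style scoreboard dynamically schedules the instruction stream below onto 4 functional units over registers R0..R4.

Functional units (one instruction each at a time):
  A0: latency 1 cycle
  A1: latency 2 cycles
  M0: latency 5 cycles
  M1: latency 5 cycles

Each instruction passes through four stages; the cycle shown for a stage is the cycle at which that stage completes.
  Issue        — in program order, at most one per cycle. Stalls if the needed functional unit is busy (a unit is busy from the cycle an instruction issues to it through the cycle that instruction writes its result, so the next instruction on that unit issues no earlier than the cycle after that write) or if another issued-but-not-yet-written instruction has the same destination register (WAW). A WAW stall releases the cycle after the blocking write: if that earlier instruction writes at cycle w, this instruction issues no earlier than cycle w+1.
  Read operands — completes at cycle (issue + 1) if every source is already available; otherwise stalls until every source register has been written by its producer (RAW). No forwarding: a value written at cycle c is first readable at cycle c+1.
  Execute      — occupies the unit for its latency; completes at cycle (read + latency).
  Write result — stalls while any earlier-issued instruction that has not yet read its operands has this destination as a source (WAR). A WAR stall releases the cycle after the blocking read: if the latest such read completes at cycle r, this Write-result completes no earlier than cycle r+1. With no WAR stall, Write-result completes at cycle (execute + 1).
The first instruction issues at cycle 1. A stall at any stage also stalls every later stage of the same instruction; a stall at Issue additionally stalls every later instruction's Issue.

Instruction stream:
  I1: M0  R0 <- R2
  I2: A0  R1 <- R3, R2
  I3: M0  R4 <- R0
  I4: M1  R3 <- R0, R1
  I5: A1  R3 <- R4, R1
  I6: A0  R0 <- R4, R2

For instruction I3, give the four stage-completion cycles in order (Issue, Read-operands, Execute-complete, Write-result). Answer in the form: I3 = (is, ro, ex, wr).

cycle 1: issue I1 (M0)
cycle 2: I1 read-ops, issue I2 (A0)
cycle 3: I2 read-ops
cycle 4: I2 finished on A0
cycle 5: I2→R1
cycle 7: I1 finished on M0
cycle 8: I1→R0
cycle 9: issue I3 (M0)
cycle 10: I3 read-ops, issue I4 (M1)
cycle 11: I4 read-ops
cycle 15: I3 finished on M0
cycle 16: I3→R4, I4 finished on M1
cycle 17: I4→R3
cycle 18: issue I5 (A1)
cycle 19: I5 read-ops, issue I6 (A0)
cycle 20: I6 read-ops
cycle 21: I5 finished on A1, I6 finished on A0
cycle 22: I5→R3, I6→R0

I3 = (9, 10, 15, 16)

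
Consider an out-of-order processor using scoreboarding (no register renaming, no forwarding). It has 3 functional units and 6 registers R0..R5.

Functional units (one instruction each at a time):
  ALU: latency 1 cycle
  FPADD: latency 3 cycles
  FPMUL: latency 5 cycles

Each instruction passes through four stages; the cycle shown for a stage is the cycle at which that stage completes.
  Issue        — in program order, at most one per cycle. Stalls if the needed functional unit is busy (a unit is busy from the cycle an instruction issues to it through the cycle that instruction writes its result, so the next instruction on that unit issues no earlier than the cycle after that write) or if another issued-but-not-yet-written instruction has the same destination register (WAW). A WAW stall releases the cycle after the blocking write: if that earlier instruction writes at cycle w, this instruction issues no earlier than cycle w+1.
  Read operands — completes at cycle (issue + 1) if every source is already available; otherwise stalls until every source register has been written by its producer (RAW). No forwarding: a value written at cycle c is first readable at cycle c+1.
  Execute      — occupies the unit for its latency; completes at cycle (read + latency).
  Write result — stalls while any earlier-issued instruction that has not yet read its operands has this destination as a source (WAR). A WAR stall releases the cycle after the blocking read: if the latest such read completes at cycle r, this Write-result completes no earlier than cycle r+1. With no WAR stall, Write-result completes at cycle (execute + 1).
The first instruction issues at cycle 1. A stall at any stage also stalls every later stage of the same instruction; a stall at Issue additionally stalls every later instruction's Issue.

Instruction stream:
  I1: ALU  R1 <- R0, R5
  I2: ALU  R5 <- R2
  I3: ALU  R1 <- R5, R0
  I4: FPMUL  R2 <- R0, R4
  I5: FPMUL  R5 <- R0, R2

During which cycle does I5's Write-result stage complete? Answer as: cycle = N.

1) issue 1, read 2, done 3, write 4
2) issue 5, read 6, done 7, write 8  <struct: ALU busy until I1 writes@4>
3) issue 9, read 10, done 11, write 12  <struct: ALU busy until I2 writes@8>
4) issue 10, read 11, done 16, write 17
5) issue 18, read 19, done 24, write 25  <struct: FPMUL busy until I4 writes@17>

cycle = 25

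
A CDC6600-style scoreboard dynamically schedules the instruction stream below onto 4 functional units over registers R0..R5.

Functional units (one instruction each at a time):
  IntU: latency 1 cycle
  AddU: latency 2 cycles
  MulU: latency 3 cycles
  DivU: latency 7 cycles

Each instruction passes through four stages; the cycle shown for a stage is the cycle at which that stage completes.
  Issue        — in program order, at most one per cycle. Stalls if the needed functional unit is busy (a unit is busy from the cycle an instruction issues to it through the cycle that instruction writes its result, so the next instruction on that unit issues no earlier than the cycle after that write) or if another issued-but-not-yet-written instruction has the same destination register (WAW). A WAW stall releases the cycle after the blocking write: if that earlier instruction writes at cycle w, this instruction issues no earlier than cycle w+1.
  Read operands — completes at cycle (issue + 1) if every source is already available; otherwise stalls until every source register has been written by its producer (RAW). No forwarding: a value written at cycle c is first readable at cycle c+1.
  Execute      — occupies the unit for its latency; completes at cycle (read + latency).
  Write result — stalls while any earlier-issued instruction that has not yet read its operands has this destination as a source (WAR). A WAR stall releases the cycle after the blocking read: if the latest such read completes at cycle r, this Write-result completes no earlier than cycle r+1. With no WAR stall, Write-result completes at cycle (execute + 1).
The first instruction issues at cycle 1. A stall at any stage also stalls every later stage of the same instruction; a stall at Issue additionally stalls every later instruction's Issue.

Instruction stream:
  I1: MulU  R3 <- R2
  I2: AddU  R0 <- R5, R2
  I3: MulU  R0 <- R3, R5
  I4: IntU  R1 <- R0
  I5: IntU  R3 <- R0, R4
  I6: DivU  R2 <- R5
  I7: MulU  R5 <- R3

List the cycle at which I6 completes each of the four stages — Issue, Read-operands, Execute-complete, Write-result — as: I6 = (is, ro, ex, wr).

I1 -> (1, 2, 5, 6)
I2 -> (2, 3, 5, 6)
I3 -> (7, 8, 11, 12)  // WAW R0: wait I2 write@6
I4 -> (8, 13, 14, 15)  // RAW R0: wait I3 write@12
I5 -> (16, 17, 18, 19)  // struct: IntU busy until I4 writes@15
I6 -> (17, 18, 25, 26)
I7 -> (18, 20, 23, 24)  // RAW R3: wait I5 write@19

I6 = (17, 18, 25, 26)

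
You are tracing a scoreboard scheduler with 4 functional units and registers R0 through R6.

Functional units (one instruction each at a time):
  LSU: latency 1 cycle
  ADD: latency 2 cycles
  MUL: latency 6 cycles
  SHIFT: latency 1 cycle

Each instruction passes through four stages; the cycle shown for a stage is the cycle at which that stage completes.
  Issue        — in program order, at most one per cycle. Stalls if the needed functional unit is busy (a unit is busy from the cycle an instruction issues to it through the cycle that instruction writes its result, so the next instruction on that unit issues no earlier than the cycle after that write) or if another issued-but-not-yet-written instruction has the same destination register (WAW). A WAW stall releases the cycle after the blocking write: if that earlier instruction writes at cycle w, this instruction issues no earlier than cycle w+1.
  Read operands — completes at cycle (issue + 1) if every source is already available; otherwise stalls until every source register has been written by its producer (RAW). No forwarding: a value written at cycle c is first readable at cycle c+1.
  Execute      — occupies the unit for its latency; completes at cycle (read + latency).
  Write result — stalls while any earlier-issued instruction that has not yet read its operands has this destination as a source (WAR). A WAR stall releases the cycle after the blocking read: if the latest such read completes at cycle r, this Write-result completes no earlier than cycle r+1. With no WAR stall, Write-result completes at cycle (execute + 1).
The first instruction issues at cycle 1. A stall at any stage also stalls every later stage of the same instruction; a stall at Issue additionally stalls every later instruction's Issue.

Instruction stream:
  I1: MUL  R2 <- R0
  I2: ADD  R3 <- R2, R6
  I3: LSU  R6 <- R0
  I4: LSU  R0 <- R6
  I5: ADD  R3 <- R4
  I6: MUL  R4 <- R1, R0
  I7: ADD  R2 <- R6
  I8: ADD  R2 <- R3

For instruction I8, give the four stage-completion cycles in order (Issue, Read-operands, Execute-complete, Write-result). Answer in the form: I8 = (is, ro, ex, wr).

  I1 | 1 | 2 | 8 | 9
  I2 | 2 | 10 | 12 | 13   RAW R2: wait I1 write@9
  I3 | 3 | 4 | 5 | 11   WAR R6: wait I2 read@10
  I4 | 12 | 13 | 14 | 15   struct: LSU busy until I3 writes@11
  I5 | 14 | 15 | 17 | 18   struct: ADD busy until I2 writes@13
  I6 | 15 | 16 | 22 | 23
  I7 | 19 | 20 | 22 | 23   struct: ADD busy until I5 writes@18
  I8 | 24 | 25 | 27 | 28   struct: ADD busy until I7 writes@23

I8 = (24, 25, 27, 28)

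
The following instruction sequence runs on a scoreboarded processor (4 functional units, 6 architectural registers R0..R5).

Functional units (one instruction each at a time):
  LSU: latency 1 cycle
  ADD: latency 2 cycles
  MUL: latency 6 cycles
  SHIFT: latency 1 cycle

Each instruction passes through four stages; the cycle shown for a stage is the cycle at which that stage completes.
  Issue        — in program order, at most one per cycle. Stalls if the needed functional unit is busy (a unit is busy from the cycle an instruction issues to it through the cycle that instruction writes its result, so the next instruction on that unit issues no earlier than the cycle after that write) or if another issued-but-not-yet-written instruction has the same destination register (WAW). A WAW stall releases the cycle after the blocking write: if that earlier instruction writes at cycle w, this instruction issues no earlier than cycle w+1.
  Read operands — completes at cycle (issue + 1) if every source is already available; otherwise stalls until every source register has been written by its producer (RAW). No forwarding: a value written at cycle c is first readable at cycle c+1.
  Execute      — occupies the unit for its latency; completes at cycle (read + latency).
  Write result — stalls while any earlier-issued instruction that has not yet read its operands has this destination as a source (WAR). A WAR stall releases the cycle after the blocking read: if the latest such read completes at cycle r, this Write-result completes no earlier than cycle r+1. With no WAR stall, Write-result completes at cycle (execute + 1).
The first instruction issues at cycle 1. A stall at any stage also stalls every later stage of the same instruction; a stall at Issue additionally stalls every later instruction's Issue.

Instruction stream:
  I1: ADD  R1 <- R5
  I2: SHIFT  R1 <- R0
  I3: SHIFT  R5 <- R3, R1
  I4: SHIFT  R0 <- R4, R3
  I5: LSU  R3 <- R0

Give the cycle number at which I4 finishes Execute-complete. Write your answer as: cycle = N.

cycle = 16

  I1 | 1 | 2 | 4 | 5
  I2 | 6 | 7 | 8 | 9   WAW R1: wait I1 write@5
  I3 | 10 | 11 | 12 | 13   struct: SHIFT busy until I2 writes@9
  I4 | 14 | 15 | 16 | 17   struct: SHIFT busy until I3 writes@13
  I5 | 15 | 18 | 19 | 20   RAW R0: wait I4 write@17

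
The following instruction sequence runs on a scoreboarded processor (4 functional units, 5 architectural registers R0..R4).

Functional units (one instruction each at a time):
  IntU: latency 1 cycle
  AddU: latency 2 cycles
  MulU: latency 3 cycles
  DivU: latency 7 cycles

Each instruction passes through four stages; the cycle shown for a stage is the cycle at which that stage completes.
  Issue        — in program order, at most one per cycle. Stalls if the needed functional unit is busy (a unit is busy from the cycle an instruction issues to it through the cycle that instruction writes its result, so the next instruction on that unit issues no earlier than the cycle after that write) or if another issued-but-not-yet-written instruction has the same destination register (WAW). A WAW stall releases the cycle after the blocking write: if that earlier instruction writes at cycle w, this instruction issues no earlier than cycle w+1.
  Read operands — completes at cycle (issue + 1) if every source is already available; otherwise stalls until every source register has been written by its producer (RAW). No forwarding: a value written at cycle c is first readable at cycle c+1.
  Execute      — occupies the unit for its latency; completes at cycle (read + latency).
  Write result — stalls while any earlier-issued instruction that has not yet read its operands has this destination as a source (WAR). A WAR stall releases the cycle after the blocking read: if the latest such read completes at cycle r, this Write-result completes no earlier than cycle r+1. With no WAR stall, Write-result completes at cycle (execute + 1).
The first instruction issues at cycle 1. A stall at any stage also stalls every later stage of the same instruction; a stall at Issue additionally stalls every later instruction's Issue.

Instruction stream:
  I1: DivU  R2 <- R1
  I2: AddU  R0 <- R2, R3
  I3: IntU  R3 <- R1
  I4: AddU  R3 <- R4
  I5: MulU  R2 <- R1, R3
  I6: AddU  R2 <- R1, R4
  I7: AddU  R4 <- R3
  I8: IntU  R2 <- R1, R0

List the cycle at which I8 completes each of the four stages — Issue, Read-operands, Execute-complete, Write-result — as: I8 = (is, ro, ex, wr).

I8 = (31, 32, 33, 34)

  I1 | 1 | 2 | 9 | 10
  I2 | 2 | 11 | 13 | 14   RAW R2: wait I1 write@10
  I3 | 3 | 4 | 5 | 12   WAR R3: wait I2 read@11
  I4 | 15 | 16 | 18 | 19   struct: AddU busy until I2 writes@14
  I5 | 16 | 20 | 23 | 24   RAW R3: wait I4 write@19
  I6 | 25 | 26 | 28 | 29   WAW R2: wait I5 write@24
  I7 | 30 | 31 | 33 | 34   struct: AddU busy until I6 writes@29
  I8 | 31 | 32 | 33 | 34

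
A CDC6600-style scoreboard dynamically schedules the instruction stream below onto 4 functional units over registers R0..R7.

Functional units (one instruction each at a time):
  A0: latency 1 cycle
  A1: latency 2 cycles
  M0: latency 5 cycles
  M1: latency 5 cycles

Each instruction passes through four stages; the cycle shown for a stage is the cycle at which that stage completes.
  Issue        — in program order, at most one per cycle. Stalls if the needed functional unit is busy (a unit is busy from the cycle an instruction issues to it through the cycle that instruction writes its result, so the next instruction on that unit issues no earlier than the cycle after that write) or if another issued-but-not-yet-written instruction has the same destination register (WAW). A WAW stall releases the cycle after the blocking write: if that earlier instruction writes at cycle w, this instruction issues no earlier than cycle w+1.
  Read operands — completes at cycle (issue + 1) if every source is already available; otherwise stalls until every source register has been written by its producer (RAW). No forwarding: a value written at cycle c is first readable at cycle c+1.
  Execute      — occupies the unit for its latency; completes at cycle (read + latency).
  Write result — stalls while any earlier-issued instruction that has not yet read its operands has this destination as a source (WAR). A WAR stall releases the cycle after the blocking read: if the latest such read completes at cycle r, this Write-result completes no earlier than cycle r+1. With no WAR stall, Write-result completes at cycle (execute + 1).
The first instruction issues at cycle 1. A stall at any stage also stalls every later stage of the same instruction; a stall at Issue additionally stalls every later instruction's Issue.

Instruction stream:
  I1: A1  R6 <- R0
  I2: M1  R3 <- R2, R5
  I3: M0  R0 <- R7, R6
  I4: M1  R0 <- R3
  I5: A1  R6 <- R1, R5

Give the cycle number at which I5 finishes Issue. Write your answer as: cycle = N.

cycle = 14

I1: IS=1 RO=2 EX=4 WR=5
I2: IS=2 RO=3 EX=8 WR=9
I3: IS=3 RO=6 EX=11 WR=12  [RAW R6: wait I1 write@5]
I4: IS=13 RO=14 EX=19 WR=20  [WAW R0: wait I3 write@12]
I5: IS=14 RO=15 EX=17 WR=18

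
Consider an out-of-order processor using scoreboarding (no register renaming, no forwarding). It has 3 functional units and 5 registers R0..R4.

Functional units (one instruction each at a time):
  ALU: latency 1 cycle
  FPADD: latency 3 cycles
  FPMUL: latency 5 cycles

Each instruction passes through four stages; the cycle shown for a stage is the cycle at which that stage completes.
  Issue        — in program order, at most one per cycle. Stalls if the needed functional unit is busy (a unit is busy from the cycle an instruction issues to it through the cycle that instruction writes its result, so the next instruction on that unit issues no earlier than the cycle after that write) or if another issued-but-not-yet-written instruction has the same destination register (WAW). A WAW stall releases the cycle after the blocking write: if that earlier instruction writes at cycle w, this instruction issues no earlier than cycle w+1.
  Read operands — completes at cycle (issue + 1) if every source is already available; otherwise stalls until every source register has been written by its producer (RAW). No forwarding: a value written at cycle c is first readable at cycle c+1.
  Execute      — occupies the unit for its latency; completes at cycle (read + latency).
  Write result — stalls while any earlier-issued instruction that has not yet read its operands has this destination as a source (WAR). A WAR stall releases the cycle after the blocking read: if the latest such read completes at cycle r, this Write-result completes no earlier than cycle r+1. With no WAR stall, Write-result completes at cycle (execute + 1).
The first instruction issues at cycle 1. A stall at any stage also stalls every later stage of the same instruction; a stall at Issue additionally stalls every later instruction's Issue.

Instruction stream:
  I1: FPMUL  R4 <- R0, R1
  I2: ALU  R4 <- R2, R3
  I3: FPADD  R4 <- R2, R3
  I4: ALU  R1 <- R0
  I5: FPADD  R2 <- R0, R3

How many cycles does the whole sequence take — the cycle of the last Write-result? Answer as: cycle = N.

cycle = 24

cycle 1: I1→FPMUL
cycle 2: I1 RO
cycle 7: I1 EX
cycle 8: I1 WR R4
cycle 9: I2→ALU
cycle 10: I2 RO
cycle 11: I2 EX
cycle 12: I2 WR R4
cycle 13: I3→FPADD
cycle 14: I3 RO | I4→ALU
cycle 15: I4 RO
cycle 16: I4 EX
cycle 17: I3 EX | I4 WR R1
cycle 18: I3 WR R4
cycle 19: I5→FPADD
cycle 20: I5 RO
cycle 23: I5 EX
cycle 24: I5 WR R2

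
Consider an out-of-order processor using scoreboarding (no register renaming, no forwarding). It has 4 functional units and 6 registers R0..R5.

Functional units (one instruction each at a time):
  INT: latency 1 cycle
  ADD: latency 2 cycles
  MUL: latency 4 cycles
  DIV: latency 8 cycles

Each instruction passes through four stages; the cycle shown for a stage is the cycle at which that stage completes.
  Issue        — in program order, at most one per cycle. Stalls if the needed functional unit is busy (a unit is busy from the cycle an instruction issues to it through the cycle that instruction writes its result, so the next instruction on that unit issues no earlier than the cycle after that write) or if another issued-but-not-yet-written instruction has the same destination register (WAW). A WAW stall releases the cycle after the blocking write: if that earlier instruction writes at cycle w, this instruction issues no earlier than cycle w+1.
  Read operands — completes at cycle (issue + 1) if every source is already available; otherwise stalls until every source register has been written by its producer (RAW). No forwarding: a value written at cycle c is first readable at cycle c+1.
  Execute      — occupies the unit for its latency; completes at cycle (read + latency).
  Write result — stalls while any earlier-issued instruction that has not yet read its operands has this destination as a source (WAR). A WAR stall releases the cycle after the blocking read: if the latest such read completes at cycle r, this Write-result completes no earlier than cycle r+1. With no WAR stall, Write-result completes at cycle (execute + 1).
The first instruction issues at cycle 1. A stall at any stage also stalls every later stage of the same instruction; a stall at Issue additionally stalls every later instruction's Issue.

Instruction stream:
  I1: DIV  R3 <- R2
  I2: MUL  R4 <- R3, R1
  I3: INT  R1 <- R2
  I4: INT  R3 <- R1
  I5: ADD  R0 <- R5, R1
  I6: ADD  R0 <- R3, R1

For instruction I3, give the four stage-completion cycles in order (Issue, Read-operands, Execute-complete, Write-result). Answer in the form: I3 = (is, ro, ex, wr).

I3 = (3, 4, 5, 13)

cycle 1: issue I1 (DIV)
cycle 2: I1 read-ops · issue I2 (MUL)
cycle 3: issue I3 (INT)
cycle 4: I3 read-ops
cycle 5: I3 finished on INT
cycle 10: I1 finished on DIV
cycle 11: I1→R3
cycle 12: I2 read-ops
cycle 13: I3→R1
cycle 14: issue I4 (INT)
cycle 15: I4 read-ops · issue I5 (ADD)
cycle 16: I2 finished on MUL · I4 finished on INT · I5 read-ops
cycle 17: I2→R4 · I4→R3
cycle 18: I5 finished on ADD
cycle 19: I5→R0
cycle 20: issue I6 (ADD)
cycle 21: I6 read-ops
cycle 23: I6 finished on ADD
cycle 24: I6→R0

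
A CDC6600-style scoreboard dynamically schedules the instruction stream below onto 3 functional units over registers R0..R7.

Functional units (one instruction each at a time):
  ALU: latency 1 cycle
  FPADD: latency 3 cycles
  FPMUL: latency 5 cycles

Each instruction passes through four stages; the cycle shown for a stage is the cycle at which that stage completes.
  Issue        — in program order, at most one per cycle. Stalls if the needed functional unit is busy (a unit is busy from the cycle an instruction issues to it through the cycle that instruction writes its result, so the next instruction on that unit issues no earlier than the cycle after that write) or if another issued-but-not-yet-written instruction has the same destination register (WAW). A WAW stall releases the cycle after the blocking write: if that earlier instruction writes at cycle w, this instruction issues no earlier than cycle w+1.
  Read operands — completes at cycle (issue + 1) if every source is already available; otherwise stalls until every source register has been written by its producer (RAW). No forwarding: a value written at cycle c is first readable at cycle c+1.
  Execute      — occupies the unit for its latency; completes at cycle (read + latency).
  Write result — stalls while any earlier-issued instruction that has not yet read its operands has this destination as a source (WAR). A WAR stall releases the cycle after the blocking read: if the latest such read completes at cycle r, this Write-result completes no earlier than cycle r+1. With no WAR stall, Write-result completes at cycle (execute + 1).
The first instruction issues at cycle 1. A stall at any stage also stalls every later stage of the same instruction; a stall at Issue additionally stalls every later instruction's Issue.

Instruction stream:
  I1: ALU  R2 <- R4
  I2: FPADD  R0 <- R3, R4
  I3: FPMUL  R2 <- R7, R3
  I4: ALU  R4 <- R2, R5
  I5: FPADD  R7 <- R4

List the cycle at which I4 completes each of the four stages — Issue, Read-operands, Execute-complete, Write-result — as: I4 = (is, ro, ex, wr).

I4 = (6, 13, 14, 15)

[1] I1→ALU
[2] I1 RO · I2→FPADD
[3] I1 EX · I2 RO
[4] I1 WR R2
[5] I3→FPMUL
[6] I2 EX · I3 RO · I4→ALU
[7] I2 WR R0
[8] I5→FPADD
[11] I3 EX
[12] I3 WR R2
[13] I4 RO
[14] I4 EX
[15] I4 WR R4
[16] I5 RO
[19] I5 EX
[20] I5 WR R7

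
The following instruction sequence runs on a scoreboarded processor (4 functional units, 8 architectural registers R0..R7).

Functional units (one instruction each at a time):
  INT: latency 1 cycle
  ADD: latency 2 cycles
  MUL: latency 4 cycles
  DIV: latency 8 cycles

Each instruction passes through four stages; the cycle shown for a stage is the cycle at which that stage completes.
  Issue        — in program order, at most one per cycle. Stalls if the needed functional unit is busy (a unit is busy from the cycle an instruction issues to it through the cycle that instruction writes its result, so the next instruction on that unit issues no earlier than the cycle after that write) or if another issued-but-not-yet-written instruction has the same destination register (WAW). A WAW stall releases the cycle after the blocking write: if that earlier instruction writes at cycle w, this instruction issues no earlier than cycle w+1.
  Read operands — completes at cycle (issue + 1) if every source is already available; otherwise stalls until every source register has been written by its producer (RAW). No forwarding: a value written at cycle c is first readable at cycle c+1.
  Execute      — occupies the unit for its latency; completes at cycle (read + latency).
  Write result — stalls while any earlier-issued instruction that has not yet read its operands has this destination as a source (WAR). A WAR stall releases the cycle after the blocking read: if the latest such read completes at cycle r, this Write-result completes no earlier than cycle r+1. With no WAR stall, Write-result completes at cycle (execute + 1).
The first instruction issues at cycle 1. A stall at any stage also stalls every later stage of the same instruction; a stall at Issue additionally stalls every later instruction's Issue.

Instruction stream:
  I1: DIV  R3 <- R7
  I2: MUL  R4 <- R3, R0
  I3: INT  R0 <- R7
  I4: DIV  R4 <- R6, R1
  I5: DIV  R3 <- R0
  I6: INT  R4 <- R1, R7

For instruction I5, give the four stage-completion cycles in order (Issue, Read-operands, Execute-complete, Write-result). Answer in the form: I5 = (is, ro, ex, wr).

  I1 | 1 | 2 | 10 | 11
  I2 | 2 | 12 | 16 | 17   RAW R3: wait I1 write@11
  I3 | 3 | 4 | 5 | 13   WAR R0: wait I2 read@12
  I4 | 18 | 19 | 27 | 28   WAW R4: wait I2 write@17
  I5 | 29 | 30 | 38 | 39   struct: DIV busy until I4 writes@28
  I6 | 30 | 31 | 32 | 33

I5 = (29, 30, 38, 39)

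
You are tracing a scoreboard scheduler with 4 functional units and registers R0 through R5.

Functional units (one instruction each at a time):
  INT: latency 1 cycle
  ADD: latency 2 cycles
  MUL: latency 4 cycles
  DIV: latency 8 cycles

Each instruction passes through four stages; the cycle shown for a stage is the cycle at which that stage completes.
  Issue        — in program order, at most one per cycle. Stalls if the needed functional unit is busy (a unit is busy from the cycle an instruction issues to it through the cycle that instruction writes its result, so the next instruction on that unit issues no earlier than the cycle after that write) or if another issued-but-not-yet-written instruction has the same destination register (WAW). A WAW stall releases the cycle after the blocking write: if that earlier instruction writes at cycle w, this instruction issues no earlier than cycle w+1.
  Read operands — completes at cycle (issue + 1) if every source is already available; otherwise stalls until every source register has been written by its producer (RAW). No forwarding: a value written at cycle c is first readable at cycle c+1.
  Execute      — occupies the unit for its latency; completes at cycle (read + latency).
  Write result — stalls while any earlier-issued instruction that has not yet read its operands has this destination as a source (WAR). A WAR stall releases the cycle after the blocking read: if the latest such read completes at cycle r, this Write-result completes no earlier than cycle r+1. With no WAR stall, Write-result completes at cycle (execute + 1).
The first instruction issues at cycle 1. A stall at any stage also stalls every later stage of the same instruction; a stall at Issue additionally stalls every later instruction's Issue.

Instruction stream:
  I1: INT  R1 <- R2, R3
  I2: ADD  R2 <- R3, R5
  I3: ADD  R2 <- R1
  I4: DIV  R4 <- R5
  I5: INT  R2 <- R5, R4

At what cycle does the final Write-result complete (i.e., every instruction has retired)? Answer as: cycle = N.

cycle = 21

  I1 | 1 | 2 | 3 | 4
  I2 | 2 | 3 | 5 | 6
  I3 | 7 | 8 | 10 | 11   struct: ADD busy until I2 writes@6
  I4 | 8 | 9 | 17 | 18
  I5 | 12 | 19 | 20 | 21   WAW R2: wait I3 write@11 · RAW R4: wait I4 write@18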